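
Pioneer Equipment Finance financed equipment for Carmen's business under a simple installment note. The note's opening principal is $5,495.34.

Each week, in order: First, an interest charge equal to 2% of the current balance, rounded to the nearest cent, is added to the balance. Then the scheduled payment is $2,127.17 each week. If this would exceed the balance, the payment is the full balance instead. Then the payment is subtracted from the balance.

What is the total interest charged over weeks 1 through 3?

$207.88

Week 1: $5,495.34 +$109.91 interest = $5,605.25; pay $2,127.17 → $3,478.08
Week 2: $3,478.08 +$69.56 interest = $3,547.64; pay $2,127.17 → $1,420.47
Week 3: $1,420.47 +$28.41 interest = $1,448.88; pay $1,448.88 → $0.00
Total interest: $109.91 + $69.56 + $28.41 = $207.88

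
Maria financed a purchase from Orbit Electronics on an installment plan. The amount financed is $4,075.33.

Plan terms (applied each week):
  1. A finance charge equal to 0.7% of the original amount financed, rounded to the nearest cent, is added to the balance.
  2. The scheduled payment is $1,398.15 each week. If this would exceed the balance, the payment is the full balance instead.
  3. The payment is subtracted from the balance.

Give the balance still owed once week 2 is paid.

# | Opening | Interest | Payment | End bal
1 | $4,075.33 | $28.53 | $1,398.15 | $2,705.71
2 | $2,705.71 | $28.53 | $1,398.15 | $1,336.09

$1,336.09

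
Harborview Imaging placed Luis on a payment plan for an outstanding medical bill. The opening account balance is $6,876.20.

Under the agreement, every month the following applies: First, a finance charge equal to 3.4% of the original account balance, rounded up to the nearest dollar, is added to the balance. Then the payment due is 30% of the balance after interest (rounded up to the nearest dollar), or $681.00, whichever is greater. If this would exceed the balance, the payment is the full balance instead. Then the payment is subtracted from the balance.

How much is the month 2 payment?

# | Opening | Interest | Payment | End bal
1 | $6,876.20 | $234.00 | $2,134.00 | $4,976.20
2 | $4,976.20 | $234.00 | $1,564.00 | $3,646.20

$1,564.00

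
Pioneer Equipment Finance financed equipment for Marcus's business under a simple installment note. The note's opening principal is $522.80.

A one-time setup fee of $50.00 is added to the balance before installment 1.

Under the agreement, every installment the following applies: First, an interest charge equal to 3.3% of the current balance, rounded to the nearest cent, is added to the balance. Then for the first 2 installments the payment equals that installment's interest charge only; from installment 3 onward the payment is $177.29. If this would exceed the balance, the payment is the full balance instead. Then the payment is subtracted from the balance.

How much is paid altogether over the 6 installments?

$654.16

# | Opening | Interest | Payment | End bal
1 | $572.80 | $18.90 | $18.90 | $572.80
2 | $572.80 | $18.90 | $18.90 | $572.80
3 | $572.80 | $18.90 | $177.29 | $414.41
4 | $414.41 | $13.68 | $177.29 | $250.80
5 | $250.80 | $8.28 | $177.29 | $81.79
6 | $81.79 | $2.70 | $84.49 | $0.00
Total paid: $654.16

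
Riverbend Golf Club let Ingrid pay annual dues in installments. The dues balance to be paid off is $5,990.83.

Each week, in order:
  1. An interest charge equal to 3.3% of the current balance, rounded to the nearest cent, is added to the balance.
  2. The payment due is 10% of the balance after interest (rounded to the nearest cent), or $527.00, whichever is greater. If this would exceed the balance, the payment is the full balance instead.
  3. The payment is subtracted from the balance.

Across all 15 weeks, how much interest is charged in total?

$1,561.87

Week 1: opening $5,990.83; interest $197.70 → $6,188.53; payment $618.85; balance $5,569.68
Week 2: opening $5,569.68; interest $183.80 → $5,753.48; payment $575.35; balance $5,178.13
Week 3: opening $5,178.13; interest $170.88 → $5,349.01; payment $534.90; balance $4,814.11
Week 4: opening $4,814.11; interest $158.87 → $4,972.98; payment $527.00; balance $4,445.98
Week 5: opening $4,445.98; interest $146.72 → $4,592.70; payment $527.00; balance $4,065.70
Week 6: opening $4,065.70; interest $134.17 → $4,199.87; payment $527.00; balance $3,672.87
Week 7: opening $3,672.87; interest $121.20 → $3,794.07; payment $527.00; balance $3,267.07
Week 8: opening $3,267.07; interest $107.81 → $3,374.88; payment $527.00; balance $2,847.88
Week 9: opening $2,847.88; interest $93.98 → $2,941.86; payment $527.00; balance $2,414.86
Week 10: opening $2,414.86; interest $79.69 → $2,494.55; payment $527.00; balance $1,967.55
Week 11: opening $1,967.55; interest $64.93 → $2,032.48; payment $527.00; balance $1,505.48
Week 12: opening $1,505.48; interest $49.68 → $1,555.16; payment $527.00; balance $1,028.16
Week 13: opening $1,028.16; interest $33.93 → $1,062.09; payment $527.00; balance $535.09
Week 14: opening $535.09; interest $17.66 → $552.75; payment $527.00; balance $25.75
Week 15: opening $25.75; interest $0.85 → $26.60; payment $26.60; balance $0.00
Total interest: $197.70 + $183.80 + $170.88 + $158.87 + $146.72 + $134.17 + $121.20 + $107.81 + $93.98 + $79.69 + $64.93 + $49.68 + $33.93 + $17.66 + $0.85 = $1,561.87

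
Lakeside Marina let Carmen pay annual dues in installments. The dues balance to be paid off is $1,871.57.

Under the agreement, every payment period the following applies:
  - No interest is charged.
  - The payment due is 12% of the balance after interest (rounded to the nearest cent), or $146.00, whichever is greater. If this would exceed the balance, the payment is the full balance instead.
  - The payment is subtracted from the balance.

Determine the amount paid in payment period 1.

Payment period 1: $1,871.57 − $224.59 → $1,646.98

$224.59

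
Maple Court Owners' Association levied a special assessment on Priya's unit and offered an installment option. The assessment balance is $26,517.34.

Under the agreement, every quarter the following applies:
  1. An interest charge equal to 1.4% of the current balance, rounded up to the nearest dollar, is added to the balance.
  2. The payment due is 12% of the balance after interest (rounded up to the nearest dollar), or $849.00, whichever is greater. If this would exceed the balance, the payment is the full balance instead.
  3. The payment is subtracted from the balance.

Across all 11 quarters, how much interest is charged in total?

$2,470.00

Quarter 1: $26,517.34 +$372.00 interest = $26,889.34; pay $3,227.00 → $23,662.34
Quarter 2: $23,662.34 +$332.00 interest = $23,994.34; pay $2,880.00 → $21,114.34
Quarter 3: $21,114.34 +$296.00 interest = $21,410.34; pay $2,570.00 → $18,840.34
Quarter 4: $18,840.34 +$264.00 interest = $19,104.34; pay $2,293.00 → $16,811.34
Quarter 5: $16,811.34 +$236.00 interest = $17,047.34; pay $2,046.00 → $15,001.34
Quarter 6: $15,001.34 +$211.00 interest = $15,212.34; pay $1,826.00 → $13,386.34
Quarter 7: $13,386.34 +$188.00 interest = $13,574.34; pay $1,629.00 → $11,945.34
Quarter 8: $11,945.34 +$168.00 interest = $12,113.34; pay $1,454.00 → $10,659.34
Quarter 9: $10,659.34 +$150.00 interest = $10,809.34; pay $1,298.00 → $9,511.34
Quarter 10: $9,511.34 +$134.00 interest = $9,645.34; pay $1,158.00 → $8,487.34
Quarter 11: $8,487.34 +$119.00 interest = $8,606.34; pay $1,033.00 → $7,573.34
Total interest: $372.00 + $332.00 + $296.00 + $264.00 + $236.00 + $211.00 + $188.00 + $168.00 + $150.00 + $134.00 + $119.00 = $2,470.00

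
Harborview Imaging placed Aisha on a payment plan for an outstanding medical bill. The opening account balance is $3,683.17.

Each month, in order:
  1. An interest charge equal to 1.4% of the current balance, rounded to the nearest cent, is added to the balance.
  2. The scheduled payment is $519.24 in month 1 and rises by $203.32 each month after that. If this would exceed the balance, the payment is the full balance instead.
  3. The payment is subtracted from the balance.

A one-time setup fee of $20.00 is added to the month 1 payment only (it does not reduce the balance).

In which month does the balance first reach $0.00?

# | Opening | Interest | Payment | Fee | End bal
1 | $3,683.17 | $51.56 | $519.24 | $20.00 | $3,215.49
2 | $3,215.49 | $45.02 | $722.56 | — | $2,537.95
3 | $2,537.95 | $35.53 | $925.88 | — | $1,647.60
4 | $1,647.60 | $23.07 | $1,129.20 | — | $541.47
5 | $541.47 | $7.58 | $549.05 | — | $0.00
Balance reaches $0.00 in month 5.

5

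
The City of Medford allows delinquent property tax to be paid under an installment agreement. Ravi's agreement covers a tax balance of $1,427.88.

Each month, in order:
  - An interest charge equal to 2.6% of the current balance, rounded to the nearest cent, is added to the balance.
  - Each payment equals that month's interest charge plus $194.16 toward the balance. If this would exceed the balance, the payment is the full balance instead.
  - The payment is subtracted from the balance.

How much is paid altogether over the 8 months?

Month 1: opening $1,427.88; interest $37.12 → $1,465.00; payment $231.28; balance $1,233.72
Month 2: opening $1,233.72; interest $32.08 → $1,265.80; payment $226.24; balance $1,039.56
Month 3: opening $1,039.56; interest $27.03 → $1,066.59; payment $221.19; balance $845.40
Month 4: opening $845.40; interest $21.98 → $867.38; payment $216.14; balance $651.24
Month 5: opening $651.24; interest $16.93 → $668.17; payment $211.09; balance $457.08
Month 6: opening $457.08; interest $11.88 → $468.96; payment $206.04; balance $262.92
Month 7: opening $262.92; interest $6.84 → $269.76; payment $201.00; balance $68.76
Month 8: opening $68.76; interest $1.79 → $70.55; payment $70.55; balance $0.00
Total paid: $1,583.53

$1,583.53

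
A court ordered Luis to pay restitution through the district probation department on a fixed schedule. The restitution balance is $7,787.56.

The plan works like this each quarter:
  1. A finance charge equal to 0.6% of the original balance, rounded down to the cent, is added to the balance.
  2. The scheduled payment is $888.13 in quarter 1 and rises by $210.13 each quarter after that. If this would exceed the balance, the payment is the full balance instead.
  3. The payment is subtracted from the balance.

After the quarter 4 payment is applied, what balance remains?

$3,161.14

# | Opening | Interest | Payment | End bal
1 | $7,787.56 | $46.72 | $888.13 | $6,946.15
2 | $6,946.15 | $46.72 | $1,098.26 | $5,894.61
3 | $5,894.61 | $46.72 | $1,308.39 | $4,632.94
4 | $4,632.94 | $46.72 | $1,518.52 | $3,161.14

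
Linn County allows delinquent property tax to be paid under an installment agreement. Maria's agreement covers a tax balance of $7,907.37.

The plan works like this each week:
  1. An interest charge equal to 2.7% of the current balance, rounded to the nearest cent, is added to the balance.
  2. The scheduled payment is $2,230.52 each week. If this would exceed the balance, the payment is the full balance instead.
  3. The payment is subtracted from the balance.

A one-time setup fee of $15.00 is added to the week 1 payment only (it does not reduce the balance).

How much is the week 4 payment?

Week 1: $7,907.37 +$213.50 interest = $8,120.87; pay $2,230.52 (+ $15.00 fee) → $5,890.35
Week 2: $5,890.35 +$159.04 interest = $6,049.39; pay $2,230.52 → $3,818.87
Week 3: $3,818.87 +$103.11 interest = $3,921.98; pay $2,230.52 → $1,691.46
Week 4: $1,691.46 +$45.67 interest = $1,737.13; pay $1,737.13 → $0.00

$1,737.13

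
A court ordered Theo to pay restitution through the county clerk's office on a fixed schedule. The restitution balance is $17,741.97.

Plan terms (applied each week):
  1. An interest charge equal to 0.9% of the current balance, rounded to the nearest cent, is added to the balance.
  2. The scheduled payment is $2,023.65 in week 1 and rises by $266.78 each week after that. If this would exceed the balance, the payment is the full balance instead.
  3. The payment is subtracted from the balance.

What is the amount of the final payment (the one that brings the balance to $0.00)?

# | Opening | Interest | Payment | End bal
1 | $17,741.97 | $159.68 | $2,023.65 | $15,878.00
2 | $15,878.00 | $142.90 | $2,290.43 | $13,730.47
3 | $13,730.47 | $123.57 | $2,557.21 | $11,296.83
4 | $11,296.83 | $101.67 | $2,823.99 | $8,574.51
5 | $8,574.51 | $77.17 | $3,090.77 | $5,560.91
6 | $5,560.91 | $50.05 | $3,357.55 | $2,253.41
7 | $2,253.41 | $20.28 | $2,273.69 | $0.00

$2,273.69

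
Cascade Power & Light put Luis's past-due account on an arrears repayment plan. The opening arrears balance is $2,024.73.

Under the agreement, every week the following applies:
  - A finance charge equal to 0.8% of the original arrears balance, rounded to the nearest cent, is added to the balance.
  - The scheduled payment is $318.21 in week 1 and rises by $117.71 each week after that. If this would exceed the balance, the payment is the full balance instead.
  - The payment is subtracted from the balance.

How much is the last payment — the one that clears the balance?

$126.63

Week 1: opening $2,024.73; interest $16.20 → $2,040.93; payment $318.21; balance $1,722.72
Week 2: opening $1,722.72; interest $16.20 → $1,738.92; payment $435.92; balance $1,303.00
Week 3: opening $1,303.00; interest $16.20 → $1,319.20; payment $553.63; balance $765.57
Week 4: opening $765.57; interest $16.20 → $781.77; payment $671.34; balance $110.43
Week 5: opening $110.43; interest $16.20 → $126.63; payment $126.63; balance $0.00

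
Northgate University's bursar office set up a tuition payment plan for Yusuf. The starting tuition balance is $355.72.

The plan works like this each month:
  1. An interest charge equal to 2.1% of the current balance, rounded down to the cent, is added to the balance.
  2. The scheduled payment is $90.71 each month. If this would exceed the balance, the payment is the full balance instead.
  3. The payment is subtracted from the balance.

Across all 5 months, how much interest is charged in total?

# | Opening | Interest | Payment | End bal
1 | $355.72 | $7.47 | $90.71 | $272.48
2 | $272.48 | $5.72 | $90.71 | $187.49
3 | $187.49 | $3.93 | $90.71 | $100.71
4 | $100.71 | $2.11 | $90.71 | $12.11
5 | $12.11 | $0.25 | $12.36 | $0.00
Total interest: $7.47 + $5.72 + $3.93 + $2.11 + $0.25 = $19.48

$19.48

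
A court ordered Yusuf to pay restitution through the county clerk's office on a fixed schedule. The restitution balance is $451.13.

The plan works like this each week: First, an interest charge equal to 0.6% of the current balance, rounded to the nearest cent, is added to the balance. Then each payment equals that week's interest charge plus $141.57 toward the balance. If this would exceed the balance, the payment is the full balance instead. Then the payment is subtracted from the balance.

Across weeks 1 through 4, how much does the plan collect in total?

$456.87

Week 1: opening $451.13; interest $2.71 → $453.84; payment $144.28; balance $309.56
Week 2: opening $309.56; interest $1.86 → $311.42; payment $143.43; balance $167.99
Week 3: opening $167.99; interest $1.01 → $169.00; payment $142.58; balance $26.42
Week 4: opening $26.42; interest $0.16 → $26.58; payment $26.58; balance $0.00
Total paid: $456.87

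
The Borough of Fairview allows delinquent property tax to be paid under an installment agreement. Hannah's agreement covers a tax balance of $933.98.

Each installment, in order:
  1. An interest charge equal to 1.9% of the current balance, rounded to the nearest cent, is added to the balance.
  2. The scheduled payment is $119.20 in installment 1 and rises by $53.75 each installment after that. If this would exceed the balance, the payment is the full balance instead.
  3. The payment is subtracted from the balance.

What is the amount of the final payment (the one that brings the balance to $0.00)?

$193.46

# | Opening | Interest | Payment | End bal
1 | $933.98 | $17.75 | $119.20 | $832.53
2 | $832.53 | $15.82 | $172.95 | $675.40
3 | $675.40 | $12.83 | $226.70 | $461.53
4 | $461.53 | $8.77 | $280.45 | $189.85
5 | $189.85 | $3.61 | $193.46 | $0.00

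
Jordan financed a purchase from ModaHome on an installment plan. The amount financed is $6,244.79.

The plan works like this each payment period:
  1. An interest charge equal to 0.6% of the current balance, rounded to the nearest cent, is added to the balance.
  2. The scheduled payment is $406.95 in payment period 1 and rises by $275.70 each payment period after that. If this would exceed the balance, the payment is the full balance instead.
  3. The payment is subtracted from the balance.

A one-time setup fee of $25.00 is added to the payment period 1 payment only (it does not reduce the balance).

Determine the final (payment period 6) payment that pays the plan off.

Payment period 1: opening $6,244.79; interest $37.47 → $6,282.26; payment $406.95 (+ $25.00 fee); balance $5,875.31
Payment period 2: opening $5,875.31; interest $35.25 → $5,910.56; payment $682.65; balance $5,227.91
Payment period 3: opening $5,227.91; interest $31.37 → $5,259.28; payment $958.35; balance $4,300.93
Payment period 4: opening $4,300.93; interest $25.81 → $4,326.74; payment $1,234.05; balance $3,092.69
Payment period 5: opening $3,092.69; interest $18.56 → $3,111.25; payment $1,509.75; balance $1,601.50
Payment period 6: opening $1,601.50; interest $9.61 → $1,611.11; payment $1,611.11; balance $0.00

$1,611.11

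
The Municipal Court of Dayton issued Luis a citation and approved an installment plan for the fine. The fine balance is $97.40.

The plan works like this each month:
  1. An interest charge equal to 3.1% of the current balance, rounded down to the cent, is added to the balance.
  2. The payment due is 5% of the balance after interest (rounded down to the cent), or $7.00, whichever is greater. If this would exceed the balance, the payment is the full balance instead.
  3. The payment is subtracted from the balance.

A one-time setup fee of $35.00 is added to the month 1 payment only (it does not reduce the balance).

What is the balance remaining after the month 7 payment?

Month 1: opening $97.40; interest $3.01 → $100.41; payment $7.00 (+ $35.00 fee); balance $93.41
Month 2: opening $93.41; interest $2.89 → $96.30; payment $7.00; balance $89.30
Month 3: opening $89.30; interest $2.76 → $92.06; payment $7.00; balance $85.06
Month 4: opening $85.06; interest $2.63 → $87.69; payment $7.00; balance $80.69
Month 5: opening $80.69; interest $2.50 → $83.19; payment $7.00; balance $76.19
Month 6: opening $76.19; interest $2.36 → $78.55; payment $7.00; balance $71.55
Month 7: opening $71.55; interest $2.21 → $73.76; payment $7.00; balance $66.76

$66.76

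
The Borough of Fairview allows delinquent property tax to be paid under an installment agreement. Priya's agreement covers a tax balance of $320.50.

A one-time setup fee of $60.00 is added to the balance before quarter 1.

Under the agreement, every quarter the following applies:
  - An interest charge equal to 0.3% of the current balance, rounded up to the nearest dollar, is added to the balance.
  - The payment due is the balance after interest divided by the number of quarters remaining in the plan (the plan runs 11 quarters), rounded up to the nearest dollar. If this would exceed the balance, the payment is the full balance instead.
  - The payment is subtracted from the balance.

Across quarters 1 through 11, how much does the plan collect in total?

$393.50

Quarter 1: $380.50 +$2.00 interest = $382.50; pay $35.00 → $347.50
Quarter 2: $347.50 +$2.00 interest = $349.50; pay $35.00 → $314.50
Quarter 3: $314.50 +$1.00 interest = $315.50; pay $36.00 → $279.50
Quarter 4: $279.50 +$1.00 interest = $280.50; pay $36.00 → $244.50
Quarter 5: $244.50 +$1.00 interest = $245.50; pay $36.00 → $209.50
Quarter 6: $209.50 +$1.00 interest = $210.50; pay $36.00 → $174.50
Quarter 7: $174.50 +$1.00 interest = $175.50; pay $36.00 → $139.50
Quarter 8: $139.50 +$1.00 interest = $140.50; pay $36.00 → $104.50
Quarter 9: $104.50 +$1.00 interest = $105.50; pay $36.00 → $69.50
Quarter 10: $69.50 +$1.00 interest = $70.50; pay $36.00 → $34.50
Quarter 11: $34.50 +$1.00 interest = $35.50; pay $35.50 → $0.00
Total paid: $393.50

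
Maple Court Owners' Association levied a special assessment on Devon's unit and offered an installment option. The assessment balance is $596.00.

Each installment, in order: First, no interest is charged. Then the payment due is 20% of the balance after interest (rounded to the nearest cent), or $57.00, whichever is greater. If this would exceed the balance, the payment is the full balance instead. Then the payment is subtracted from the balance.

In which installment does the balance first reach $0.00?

9

Installment 1: opening $596.00; payment $119.20; balance $476.80
Installment 2: opening $476.80; payment $95.36; balance $381.44
Installment 3: opening $381.44; payment $76.29; balance $305.15
Installment 4: opening $305.15; payment $61.03; balance $244.12
Installment 5: opening $244.12; payment $57.00; balance $187.12
Installment 6: opening $187.12; payment $57.00; balance $130.12
Installment 7: opening $130.12; payment $57.00; balance $73.12
Installment 8: opening $73.12; payment $57.00; balance $16.12
Installment 9: opening $16.12; payment $16.12; balance $0.00
Balance reaches $0.00 in installment 9.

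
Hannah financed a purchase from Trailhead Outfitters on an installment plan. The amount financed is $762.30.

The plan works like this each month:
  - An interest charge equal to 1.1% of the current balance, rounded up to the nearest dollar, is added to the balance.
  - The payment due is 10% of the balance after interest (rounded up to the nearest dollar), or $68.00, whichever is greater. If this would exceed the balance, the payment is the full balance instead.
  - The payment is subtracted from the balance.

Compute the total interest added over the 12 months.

$60.00

Month 1: $762.30 +$9.00 interest = $771.30; pay $78.00 → $693.30
Month 2: $693.30 +$8.00 interest = $701.30; pay $71.00 → $630.30
Month 3: $630.30 +$7.00 interest = $637.30; pay $68.00 → $569.30
Month 4: $569.30 +$7.00 interest = $576.30; pay $68.00 → $508.30
Month 5: $508.30 +$6.00 interest = $514.30; pay $68.00 → $446.30
Month 6: $446.30 +$5.00 interest = $451.30; pay $68.00 → $383.30
Month 7: $383.30 +$5.00 interest = $388.30; pay $68.00 → $320.30
Month 8: $320.30 +$4.00 interest = $324.30; pay $68.00 → $256.30
Month 9: $256.30 +$3.00 interest = $259.30; pay $68.00 → $191.30
Month 10: $191.30 +$3.00 interest = $194.30; pay $68.00 → $126.30
Month 11: $126.30 +$2.00 interest = $128.30; pay $68.00 → $60.30
Month 12: $60.30 +$1.00 interest = $61.30; pay $61.30 → $0.00
Total interest: $9.00 + $8.00 + $7.00 + $7.00 + $6.00 + $5.00 + $5.00 + $4.00 + $3.00 + $3.00 + $2.00 + $1.00 = $60.00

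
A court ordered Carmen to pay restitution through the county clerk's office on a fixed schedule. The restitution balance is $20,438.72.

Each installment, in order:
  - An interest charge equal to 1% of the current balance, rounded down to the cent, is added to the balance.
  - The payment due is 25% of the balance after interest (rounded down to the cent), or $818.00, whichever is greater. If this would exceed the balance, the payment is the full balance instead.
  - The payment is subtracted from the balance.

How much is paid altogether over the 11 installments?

# | Opening | Interest | Payment | End bal
1 | $20,438.72 | $204.38 | $5,160.77 | $15,482.33
2 | $15,482.33 | $154.82 | $3,909.28 | $11,727.87
3 | $11,727.87 | $117.27 | $2,961.28 | $8,883.86
4 | $8,883.86 | $88.83 | $2,243.17 | $6,729.52
5 | $6,729.52 | $67.29 | $1,699.20 | $5,097.61
6 | $5,097.61 | $50.97 | $1,287.14 | $3,861.44
7 | $3,861.44 | $38.61 | $975.01 | $2,925.04
8 | $2,925.04 | $29.25 | $818.00 | $2,136.29
9 | $2,136.29 | $21.36 | $818.00 | $1,339.65
10 | $1,339.65 | $13.39 | $818.00 | $535.04
11 | $535.04 | $5.35 | $540.39 | $0.00
Total paid: $21,230.24

$21,230.24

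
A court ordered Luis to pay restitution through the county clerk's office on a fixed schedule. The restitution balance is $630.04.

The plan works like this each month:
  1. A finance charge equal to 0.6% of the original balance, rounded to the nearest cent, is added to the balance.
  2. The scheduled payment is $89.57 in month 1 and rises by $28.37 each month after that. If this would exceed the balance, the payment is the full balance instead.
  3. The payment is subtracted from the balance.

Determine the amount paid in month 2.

$117.94

# | Opening | Interest | Payment | End bal
1 | $630.04 | $3.78 | $89.57 | $544.25
2 | $544.25 | $3.78 | $117.94 | $430.09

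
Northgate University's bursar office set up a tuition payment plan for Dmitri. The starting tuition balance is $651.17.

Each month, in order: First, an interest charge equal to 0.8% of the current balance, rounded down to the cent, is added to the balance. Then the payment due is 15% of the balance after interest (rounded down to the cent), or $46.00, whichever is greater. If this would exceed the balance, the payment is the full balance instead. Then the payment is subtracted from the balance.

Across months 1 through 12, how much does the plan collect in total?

$680.11

# | Opening | Interest | Payment | End bal
1 | $651.17 | $5.20 | $98.45 | $557.92
2 | $557.92 | $4.46 | $84.35 | $478.03
3 | $478.03 | $3.82 | $72.27 | $409.58
4 | $409.58 | $3.27 | $61.92 | $350.93
5 | $350.93 | $2.80 | $53.05 | $300.68
6 | $300.68 | $2.40 | $46.00 | $257.08
7 | $257.08 | $2.05 | $46.00 | $213.13
8 | $213.13 | $1.70 | $46.00 | $168.83
9 | $168.83 | $1.35 | $46.00 | $124.18
10 | $124.18 | $0.99 | $46.00 | $79.17
11 | $79.17 | $0.63 | $46.00 | $33.80
12 | $33.80 | $0.27 | $34.07 | $0.00
Total paid: $680.11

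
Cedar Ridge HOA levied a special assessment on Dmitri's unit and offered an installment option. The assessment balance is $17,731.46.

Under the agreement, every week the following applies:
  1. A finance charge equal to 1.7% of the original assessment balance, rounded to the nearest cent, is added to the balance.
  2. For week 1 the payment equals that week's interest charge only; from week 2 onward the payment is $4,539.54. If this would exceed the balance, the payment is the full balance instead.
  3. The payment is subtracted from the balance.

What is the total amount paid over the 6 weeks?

$19,540.04

Week 1: opening $17,731.46; interest $301.43 → $18,032.89; payment $301.43; balance $17,731.46
Week 2: opening $17,731.46; interest $301.43 → $18,032.89; payment $4,539.54; balance $13,493.35
Week 3: opening $13,493.35; interest $301.43 → $13,794.78; payment $4,539.54; balance $9,255.24
Week 4: opening $9,255.24; interest $301.43 → $9,556.67; payment $4,539.54; balance $5,017.13
Week 5: opening $5,017.13; interest $301.43 → $5,318.56; payment $4,539.54; balance $779.02
Week 6: opening $779.02; interest $301.43 → $1,080.45; payment $1,080.45; balance $0.00
Total paid: $19,540.04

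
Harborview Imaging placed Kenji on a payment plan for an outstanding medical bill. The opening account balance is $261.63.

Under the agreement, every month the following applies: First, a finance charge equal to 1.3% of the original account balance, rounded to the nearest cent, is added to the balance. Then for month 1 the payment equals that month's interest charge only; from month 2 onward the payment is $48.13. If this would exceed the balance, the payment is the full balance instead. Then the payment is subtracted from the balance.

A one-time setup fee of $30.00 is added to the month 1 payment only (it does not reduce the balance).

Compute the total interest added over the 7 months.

$23.80

Month 1: $261.63 +$3.40 interest = $265.03; pay $3.40 (+ $30.00 fee) → $261.63
Month 2: $261.63 +$3.40 interest = $265.03; pay $48.13 → $216.90
Month 3: $216.90 +$3.40 interest = $220.30; pay $48.13 → $172.17
Month 4: $172.17 +$3.40 interest = $175.57; pay $48.13 → $127.44
Month 5: $127.44 +$3.40 interest = $130.84; pay $48.13 → $82.71
Month 6: $82.71 +$3.40 interest = $86.11; pay $48.13 → $37.98
Month 7: $37.98 +$3.40 interest = $41.38; pay $41.38 → $0.00
Total interest: $3.40 + $3.40 + $3.40 + $3.40 + $3.40 + $3.40 + $3.40 = $23.80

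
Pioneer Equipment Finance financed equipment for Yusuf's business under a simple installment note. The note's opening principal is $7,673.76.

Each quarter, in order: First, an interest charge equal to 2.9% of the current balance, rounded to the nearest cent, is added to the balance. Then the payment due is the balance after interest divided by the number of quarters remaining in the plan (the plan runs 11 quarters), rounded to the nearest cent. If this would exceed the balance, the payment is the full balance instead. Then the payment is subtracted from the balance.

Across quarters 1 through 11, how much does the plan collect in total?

$9,146.90

Quarter 1: opening $7,673.76; interest $222.54 → $7,896.30; payment $717.85; balance $7,178.45
Quarter 2: opening $7,178.45; interest $208.18 → $7,386.63; payment $738.66; balance $6,647.97
Quarter 3: opening $6,647.97; interest $192.79 → $6,840.76; payment $760.08; balance $6,080.68
Quarter 4: opening $6,080.68; interest $176.34 → $6,257.02; payment $782.13; balance $5,474.89
Quarter 5: opening $5,474.89; interest $158.77 → $5,633.66; payment $804.81; balance $4,828.85
Quarter 6: opening $4,828.85; interest $140.04 → $4,968.89; payment $828.15; balance $4,140.74
Quarter 7: opening $4,140.74; interest $120.08 → $4,260.82; payment $852.16; balance $3,408.66
Quarter 8: opening $3,408.66; interest $98.85 → $3,507.51; payment $876.88; balance $2,630.63
Quarter 9: opening $2,630.63; interest $76.29 → $2,706.92; payment $902.31; balance $1,804.61
Quarter 10: opening $1,804.61; interest $52.33 → $1,856.94; payment $928.47; balance $928.47
Quarter 11: opening $928.47; interest $26.93 → $955.40; payment $955.40; balance $0.00
Total paid: $9,146.90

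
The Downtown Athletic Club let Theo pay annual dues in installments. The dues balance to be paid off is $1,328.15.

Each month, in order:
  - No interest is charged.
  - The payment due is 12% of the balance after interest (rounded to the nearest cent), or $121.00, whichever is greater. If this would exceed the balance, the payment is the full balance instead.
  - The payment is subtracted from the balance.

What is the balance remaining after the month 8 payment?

# | Opening | Payment | End bal
1 | $1,328.15 | $159.38 | $1,168.77
2 | $1,168.77 | $140.25 | $1,028.52
3 | $1,028.52 | $123.42 | $905.10
4 | $905.10 | $121.00 | $784.10
5 | $784.10 | $121.00 | $663.10
6 | $663.10 | $121.00 | $542.10
7 | $542.10 | $121.00 | $421.10
8 | $421.10 | $121.00 | $300.10

$300.10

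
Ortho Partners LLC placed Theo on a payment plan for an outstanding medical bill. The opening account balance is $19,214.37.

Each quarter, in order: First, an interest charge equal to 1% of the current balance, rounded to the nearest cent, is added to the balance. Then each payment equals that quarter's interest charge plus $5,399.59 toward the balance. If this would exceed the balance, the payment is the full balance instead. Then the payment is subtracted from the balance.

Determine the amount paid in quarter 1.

# | Opening | Interest | Payment | End bal
1 | $19,214.37 | $192.14 | $5,591.73 | $13,814.78

$5,591.73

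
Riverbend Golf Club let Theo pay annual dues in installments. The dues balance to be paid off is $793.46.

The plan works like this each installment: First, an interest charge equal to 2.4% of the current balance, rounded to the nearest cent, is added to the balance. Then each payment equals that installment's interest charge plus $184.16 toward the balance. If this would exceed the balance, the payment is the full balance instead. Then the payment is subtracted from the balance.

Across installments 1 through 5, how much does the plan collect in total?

# | Opening | Interest | Payment | End bal
1 | $793.46 | $19.04 | $203.20 | $609.30
2 | $609.30 | $14.62 | $198.78 | $425.14
3 | $425.14 | $10.20 | $194.36 | $240.98
4 | $240.98 | $5.78 | $189.94 | $56.82
5 | $56.82 | $1.36 | $58.18 | $0.00
Total paid: $844.46

$844.46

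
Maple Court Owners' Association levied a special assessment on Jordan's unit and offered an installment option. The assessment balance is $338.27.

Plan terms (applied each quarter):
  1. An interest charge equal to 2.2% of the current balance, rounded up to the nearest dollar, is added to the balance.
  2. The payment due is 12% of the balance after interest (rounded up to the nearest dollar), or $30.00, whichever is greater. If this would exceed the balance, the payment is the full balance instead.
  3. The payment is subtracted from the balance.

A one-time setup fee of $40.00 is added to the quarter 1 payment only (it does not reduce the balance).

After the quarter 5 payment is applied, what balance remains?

Quarter 1: $338.27 +$8.00 interest = $346.27; pay $42.00 (+ $40.00 fee) → $304.27
Quarter 2: $304.27 +$7.00 interest = $311.27; pay $38.00 → $273.27
Quarter 3: $273.27 +$7.00 interest = $280.27; pay $34.00 → $246.27
Quarter 4: $246.27 +$6.00 interest = $252.27; pay $31.00 → $221.27
Quarter 5: $221.27 +$5.00 interest = $226.27; pay $30.00 → $196.27

$196.27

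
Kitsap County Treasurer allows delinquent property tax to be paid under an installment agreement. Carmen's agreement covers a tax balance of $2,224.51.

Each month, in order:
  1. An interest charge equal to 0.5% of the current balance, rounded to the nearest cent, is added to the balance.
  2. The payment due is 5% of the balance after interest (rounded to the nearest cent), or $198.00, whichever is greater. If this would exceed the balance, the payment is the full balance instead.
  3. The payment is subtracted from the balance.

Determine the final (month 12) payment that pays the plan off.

Month 1: opening $2,224.51; interest $11.12 → $2,235.63; payment $198.00; balance $2,037.63
Month 2: opening $2,037.63; interest $10.19 → $2,047.82; payment $198.00; balance $1,849.82
Month 3: opening $1,849.82; interest $9.25 → $1,859.07; payment $198.00; balance $1,661.07
Month 4: opening $1,661.07; interest $8.31 → $1,669.38; payment $198.00; balance $1,471.38
Month 5: opening $1,471.38; interest $7.36 → $1,478.74; payment $198.00; balance $1,280.74
Month 6: opening $1,280.74; interest $6.40 → $1,287.14; payment $198.00; balance $1,089.14
Month 7: opening $1,089.14; interest $5.45 → $1,094.59; payment $198.00; balance $896.59
Month 8: opening $896.59; interest $4.48 → $901.07; payment $198.00; balance $703.07
Month 9: opening $703.07; interest $3.52 → $706.59; payment $198.00; balance $508.59
Month 10: opening $508.59; interest $2.54 → $511.13; payment $198.00; balance $313.13
Month 11: opening $313.13; interest $1.57 → $314.70; payment $198.00; balance $116.70
Month 12: opening $116.70; interest $0.58 → $117.28; payment $117.28; balance $0.00

$117.28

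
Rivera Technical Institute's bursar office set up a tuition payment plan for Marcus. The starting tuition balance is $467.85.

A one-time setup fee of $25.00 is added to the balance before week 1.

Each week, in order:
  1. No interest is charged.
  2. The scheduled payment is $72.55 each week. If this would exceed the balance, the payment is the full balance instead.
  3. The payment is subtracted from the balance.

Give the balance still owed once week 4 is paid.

# | Opening | Payment | End bal
1 | $492.85 | $72.55 | $420.30
2 | $420.30 | $72.55 | $347.75
3 | $347.75 | $72.55 | $275.20
4 | $275.20 | $72.55 | $202.65

$202.65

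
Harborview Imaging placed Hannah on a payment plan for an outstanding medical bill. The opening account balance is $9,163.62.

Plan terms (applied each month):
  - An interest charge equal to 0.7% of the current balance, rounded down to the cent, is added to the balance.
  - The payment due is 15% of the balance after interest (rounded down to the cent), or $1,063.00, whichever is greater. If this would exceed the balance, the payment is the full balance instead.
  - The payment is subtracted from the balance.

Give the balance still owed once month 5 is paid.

Month 1: $9,163.62 +$64.14 interest = $9,227.76; pay $1,384.16 → $7,843.60
Month 2: $7,843.60 +$54.90 interest = $7,898.50; pay $1,184.77 → $6,713.73
Month 3: $6,713.73 +$46.99 interest = $6,760.72; pay $1,063.00 → $5,697.72
Month 4: $5,697.72 +$39.88 interest = $5,737.60; pay $1,063.00 → $4,674.60
Month 5: $4,674.60 +$32.72 interest = $4,707.32; pay $1,063.00 → $3,644.32

$3,644.32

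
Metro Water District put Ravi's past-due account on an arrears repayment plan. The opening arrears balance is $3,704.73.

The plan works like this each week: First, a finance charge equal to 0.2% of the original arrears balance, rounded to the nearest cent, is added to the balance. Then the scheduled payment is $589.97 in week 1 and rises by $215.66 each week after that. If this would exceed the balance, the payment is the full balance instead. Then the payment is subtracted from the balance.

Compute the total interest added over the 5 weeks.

$37.05

Week 1: opening $3,704.73; interest $7.41 → $3,712.14; payment $589.97; balance $3,122.17
Week 2: opening $3,122.17; interest $7.41 → $3,129.58; payment $805.63; balance $2,323.95
Week 3: opening $2,323.95; interest $7.41 → $2,331.36; payment $1,021.29; balance $1,310.07
Week 4: opening $1,310.07; interest $7.41 → $1,317.48; payment $1,236.95; balance $80.53
Week 5: opening $80.53; interest $7.41 → $87.94; payment $87.94; balance $0.00
Total interest: $7.41 + $7.41 + $7.41 + $7.41 + $7.41 = $37.05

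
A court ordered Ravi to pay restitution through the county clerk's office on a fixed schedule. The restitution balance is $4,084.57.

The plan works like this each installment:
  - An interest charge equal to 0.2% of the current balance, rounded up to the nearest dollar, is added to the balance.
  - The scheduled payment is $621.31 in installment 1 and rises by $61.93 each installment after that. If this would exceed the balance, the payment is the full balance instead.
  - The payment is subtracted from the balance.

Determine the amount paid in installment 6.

Installment 1: $4,084.57 +$9.00 interest = $4,093.57; pay $621.31 → $3,472.26
Installment 2: $3,472.26 +$7.00 interest = $3,479.26; pay $683.24 → $2,796.02
Installment 3: $2,796.02 +$6.00 interest = $2,802.02; pay $745.17 → $2,056.85
Installment 4: $2,056.85 +$5.00 interest = $2,061.85; pay $807.10 → $1,254.75
Installment 5: $1,254.75 +$3.00 interest = $1,257.75; pay $869.03 → $388.72
Installment 6: $388.72 +$1.00 interest = $389.72; pay $389.72 → $0.00

$389.72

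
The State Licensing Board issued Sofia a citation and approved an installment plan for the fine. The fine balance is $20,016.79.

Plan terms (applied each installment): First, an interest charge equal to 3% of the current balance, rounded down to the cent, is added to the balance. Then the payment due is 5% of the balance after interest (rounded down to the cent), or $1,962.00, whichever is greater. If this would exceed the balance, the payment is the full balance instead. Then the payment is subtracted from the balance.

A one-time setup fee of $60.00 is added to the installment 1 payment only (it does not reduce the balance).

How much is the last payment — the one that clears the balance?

Installment 1: opening $20,016.79; interest $600.50 → $20,617.29; payment $1,962.00 (+ $60.00 fee); balance $18,655.29
Installment 2: opening $18,655.29; interest $559.65 → $19,214.94; payment $1,962.00; balance $17,252.94
Installment 3: opening $17,252.94; interest $517.58 → $17,770.52; payment $1,962.00; balance $15,808.52
Installment 4: opening $15,808.52; interest $474.25 → $16,282.77; payment $1,962.00; balance $14,320.77
Installment 5: opening $14,320.77; interest $429.62 → $14,750.39; payment $1,962.00; balance $12,788.39
Installment 6: opening $12,788.39; interest $383.65 → $13,172.04; payment $1,962.00; balance $11,210.04
Installment 7: opening $11,210.04; interest $336.30 → $11,546.34; payment $1,962.00; balance $9,584.34
Installment 8: opening $9,584.34; interest $287.53 → $9,871.87; payment $1,962.00; balance $7,909.87
Installment 9: opening $7,909.87; interest $237.29 → $8,147.16; payment $1,962.00; balance $6,185.16
Installment 10: opening $6,185.16; interest $185.55 → $6,370.71; payment $1,962.00; balance $4,408.71
Installment 11: opening $4,408.71; interest $132.26 → $4,540.97; payment $1,962.00; balance $2,578.97
Installment 12: opening $2,578.97; interest $77.36 → $2,656.33; payment $1,962.00; balance $694.33
Installment 13: opening $694.33; interest $20.82 → $715.15; payment $715.15; balance $0.00

$715.15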